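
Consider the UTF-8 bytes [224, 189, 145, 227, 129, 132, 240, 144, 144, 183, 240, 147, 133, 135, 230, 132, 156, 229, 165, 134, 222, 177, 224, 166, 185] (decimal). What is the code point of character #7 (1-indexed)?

Offset 0: leading byte 0xE0 = 11100000 → 3-byte char #1 = E0 BD 91.
Offset 3: leading byte 0xE3 = 11100011 → 3-byte char #2 = E3 81 84.
Offset 6: leading byte 0xF0 = 11110000 → 4-byte char #3 = F0 90 90 B7.
Offset 10: leading byte 0xF0 = 11110000 → 4-byte char #4 = F0 93 85 87.
Offset 14: leading byte 0xE6 = 11100110 → 3-byte char #5 = E6 84 9C.
Offset 17: leading byte 0xE5 = 11100101 → 3-byte char #6 = E5 A5 86.
Offset 20: leading byte 0xDE = 11011110 → 2-byte char #7 = DE B1.
Leading byte 0xDE = 11011110 matches 110xxxxx → 2-byte sequence.
Byte 1: 0xDE = 11011110, payload 11110 (5 bits).
Byte 2: 0xB1 = 10110001 (10xxxxxx ✓), payload 110001.
Concatenate: 11110110001 = 0x7B1 (11 bits → U+07B1).

U+07B1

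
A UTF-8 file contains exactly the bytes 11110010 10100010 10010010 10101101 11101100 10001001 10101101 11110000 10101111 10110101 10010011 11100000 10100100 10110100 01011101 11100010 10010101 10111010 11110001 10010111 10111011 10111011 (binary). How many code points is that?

Byte at offset 0: 0xF2 = 11110010 → 4-byte char (#1). Advance 4.
Byte at offset 4: 0xEC = 11101100 → 3-byte char (#2). Advance 3.
Byte at offset 7: 0xF0 = 11110000 → 4-byte char (#3). Advance 4.
Byte at offset 11: 0xE0 = 11100000 → 3-byte char (#4). Advance 3.
Byte at offset 14: 0x5D = 01011101 → 1-byte char (#5). Advance 1.
Byte at offset 15: 0xE2 = 11100010 → 3-byte char (#6). Advance 3.
Byte at offset 18: 0xF1 = 11110001 → 4-byte char (#7). Advance 4.
Reached end at offset 22 after 7 code points.

7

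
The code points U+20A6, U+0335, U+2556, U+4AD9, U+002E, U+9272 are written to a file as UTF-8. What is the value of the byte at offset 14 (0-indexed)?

0xB2

U+20A6 → 3-byte form E2 82 A6 at offsets 0–2.
U+0335 → 2-byte form CC B5 at offsets 3–4.
U+2556 → 3-byte form E2 95 96 at offsets 5–7.
U+4AD9 → 3-byte form E4 AB 99 at offsets 8–10.
U+002E → 1-byte form 2E at offsets 11–11.
U+9272 → 3-byte form E9 89 B2 at offsets 12–14.
Offset 14 falls in char 6's range; it's byte 3 of E9 89 B2 = 0xB2.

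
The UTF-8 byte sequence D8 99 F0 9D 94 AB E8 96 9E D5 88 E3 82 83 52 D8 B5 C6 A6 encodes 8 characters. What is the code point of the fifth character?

Offset 0: leading byte 0xD8 = 11011000 → 2-byte char #1 = D8 99.
Offset 2: leading byte 0xF0 = 11110000 → 4-byte char #2 = F0 9D 94 AB.
Offset 6: leading byte 0xE8 = 11101000 → 3-byte char #3 = E8 96 9E.
Offset 9: leading byte 0xD5 = 11010101 → 2-byte char #4 = D5 88.
Offset 11: leading byte 0xE3 = 11100011 → 3-byte char #5 = E3 82 83.
Leading byte 0xE3 = 11100011 matches 1110xxxx → 3-byte sequence.
Byte 1: 0xE3 = 11100011, payload 0011 (4 bits).
Byte 2: 0x82 = 10000010 (10xxxxxx ✓), payload 000010.
Byte 3: 0x83 = 10000011 (10xxxxxx ✓), payload 000011.
Concatenate: 0011000010000011 = 0x3083 (16 bits → U+3083).

U+3083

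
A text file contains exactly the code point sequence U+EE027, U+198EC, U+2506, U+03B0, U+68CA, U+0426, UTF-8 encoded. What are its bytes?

F3 AE 80 A7 F0 99 A3 AC E2 94 86 CE B0 E6 A3 8A D0 A6

U+EE027: 4-byte form → F3 AE 80 A7.
U+198EC: 4-byte form → F0 99 A3 AC.
U+2506: 3-byte form → E2 94 86.
U+03B0: 2-byte form → CE B0.
U+68CA: 3-byte form → E6 A3 8A.
U+0426: 2-byte form → D0 A6.
Concatenated (18 bytes): F3 AE 80 A7 F0 99 A3 AC E2 94 86 CE B0 E6 A3 8A D0 A6.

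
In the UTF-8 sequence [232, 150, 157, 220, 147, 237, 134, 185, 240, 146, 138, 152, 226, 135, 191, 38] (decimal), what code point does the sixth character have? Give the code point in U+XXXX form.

Offset 0: leading byte 0xE8 = 11101000 → 3-byte char #1 = E8 96 9D.
Offset 3: leading byte 0xDC = 11011100 → 2-byte char #2 = DC 93.
Offset 5: leading byte 0xED = 11101101 → 3-byte char #3 = ED 86 B9.
Offset 8: leading byte 0xF0 = 11110000 → 4-byte char #4 = F0 92 8A 98.
Offset 12: leading byte 0xE2 = 11100010 → 3-byte char #5 = E2 87 BF.
Offset 15: leading byte 0x26 = 00100110 → 1-byte char #6 = 26.
Leading byte 0x26 = 00100110 matches 0xxxxxxx → 1-byte sequence.
Byte 1: 0x26 = 00100110, payload 0100110 (7 bits).
Concatenate: 0100110 = 0x26 (7 bits → U+0026).

U+0026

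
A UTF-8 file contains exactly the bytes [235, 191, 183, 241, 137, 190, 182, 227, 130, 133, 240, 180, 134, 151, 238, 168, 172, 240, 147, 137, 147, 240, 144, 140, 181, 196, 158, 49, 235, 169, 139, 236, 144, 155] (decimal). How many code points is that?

Byte at offset 0: 0xEB = 11101011 → 3-byte char (#1). Advance 3.
Byte at offset 3: 0xF1 = 11110001 → 4-byte char (#2). Advance 4.
Byte at offset 7: 0xE3 = 11100011 → 3-byte char (#3). Advance 3.
Byte at offset 10: 0xF0 = 11110000 → 4-byte char (#4). Advance 4.
Byte at offset 14: 0xEE = 11101110 → 3-byte char (#5). Advance 3.
Byte at offset 17: 0xF0 = 11110000 → 4-byte char (#6). Advance 4.
Byte at offset 21: 0xF0 = 11110000 → 4-byte char (#7). Advance 4.
Byte at offset 25: 0xC4 = 11000100 → 2-byte char (#8). Advance 2.
Byte at offset 27: 0x31 = 00110001 → 1-byte char (#9). Advance 1.
Byte at offset 28: 0xEB = 11101011 → 3-byte char (#10). Advance 3.
Byte at offset 31: 0xEC = 11101100 → 3-byte char (#11). Advance 3.
Reached end at offset 34 after 11 code points.

11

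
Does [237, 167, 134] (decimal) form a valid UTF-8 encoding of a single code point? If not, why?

Structurally a 3-byte sequence; payload = 0xD9C6.
But 0xD9C6 is in U+D800–U+DFFF, the surrogate range. Surrogates are not Unicode scalar values and are forbidden in UTF-8.

invalid (encodes a surrogate (U+D800–U+DFFF))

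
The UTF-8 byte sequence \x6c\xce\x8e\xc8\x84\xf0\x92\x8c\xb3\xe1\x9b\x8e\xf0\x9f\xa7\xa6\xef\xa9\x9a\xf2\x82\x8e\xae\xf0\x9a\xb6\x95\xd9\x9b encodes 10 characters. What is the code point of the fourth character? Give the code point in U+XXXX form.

U+12333

Offset 0: leading byte 0x6C = 01101100 → 1-byte char #1 = 6C.
Offset 1: leading byte 0xCE = 11001110 → 2-byte char #2 = CE 8E.
Offset 3: leading byte 0xC8 = 11001000 → 2-byte char #3 = C8 84.
Offset 5: leading byte 0xF0 = 11110000 → 4-byte char #4 = F0 92 8C B3.
Leading byte 0xF0 = 11110000 matches 11110xxx → 4-byte sequence.
Byte 1: 0xF0 = 11110000, payload 000 (3 bits).
Byte 2: 0x92 = 10010010 (10xxxxxx ✓), payload 010010.
Byte 3: 0x8C = 10001100 (10xxxxxx ✓), payload 001100.
Byte 4: 0xB3 = 10110011 (10xxxxxx ✓), payload 110011.
Concatenate: 000010010001100110011 = 0x12333 (21 bits → U+12333).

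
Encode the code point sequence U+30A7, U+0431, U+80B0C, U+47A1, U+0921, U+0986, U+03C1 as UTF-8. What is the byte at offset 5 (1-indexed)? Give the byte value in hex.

1-indexed offset 5 is 0-indexed offset 4.
U+30A7 → 3-byte form E3 82 A7 at offsets 0–2.
U+0431 → 2-byte form D0 B1 at offsets 3–4.
Offset 4 falls in char 2's range; it's byte 2 of D0 B1 = 0xB1.

0xB1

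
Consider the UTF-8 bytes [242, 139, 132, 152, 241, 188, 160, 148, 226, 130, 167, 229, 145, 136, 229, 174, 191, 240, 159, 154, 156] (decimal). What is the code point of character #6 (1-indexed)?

U+1F69C

Offset 0: leading byte 0xF2 = 11110010 → 4-byte char #1 = F2 8B 84 98.
Offset 4: leading byte 0xF1 = 11110001 → 4-byte char #2 = F1 BC A0 94.
Offset 8: leading byte 0xE2 = 11100010 → 3-byte char #3 = E2 82 A7.
Offset 11: leading byte 0xE5 = 11100101 → 3-byte char #4 = E5 91 88.
Offset 14: leading byte 0xE5 = 11100101 → 3-byte char #5 = E5 AE BF.
Offset 17: leading byte 0xF0 = 11110000 → 4-byte char #6 = F0 9F 9A 9C.
Leading byte 0xF0 = 11110000 matches 11110xxx → 4-byte sequence.
Byte 1: 0xF0 = 11110000, payload 000 (3 bits).
Byte 2: 0x9F = 10011111 (10xxxxxx ✓), payload 011111.
Byte 3: 0x9A = 10011010 (10xxxxxx ✓), payload 011010.
Byte 4: 0x9C = 10011100 (10xxxxxx ✓), payload 011100.
Concatenate: 000011111011010011100 = 0x1F69C (21 bits → U+1F69C).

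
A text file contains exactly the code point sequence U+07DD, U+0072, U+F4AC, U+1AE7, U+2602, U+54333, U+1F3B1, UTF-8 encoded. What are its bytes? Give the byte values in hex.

U+07DD: 2-byte form → DF 9D.
U+0072: 1-byte form → 72.
U+F4AC: 3-byte form → EF 92 AC.
U+1AE7: 3-byte form → E1 AB A7.
U+2602: 3-byte form → E2 98 82.
U+54333: 4-byte form → F1 94 8C B3.
U+1F3B1: 4-byte form → F0 9F 8E B1.
Concatenated (20 bytes): DF 9D 72 EF 92 AC E1 AB A7 E2 98 82 F1 94 8C B3 F0 9F 8E B1.

DF 9D 72 EF 92 AC E1 AB A7 E2 98 82 F1 94 8C B3 F0 9F 8E B1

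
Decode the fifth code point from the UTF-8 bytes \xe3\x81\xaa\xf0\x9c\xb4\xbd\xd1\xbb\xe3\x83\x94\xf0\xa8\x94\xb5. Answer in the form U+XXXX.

Offset 0: leading byte 0xE3 = 11100011 → 3-byte char #1 = E3 81 AA.
Offset 3: leading byte 0xF0 = 11110000 → 4-byte char #2 = F0 9C B4 BD.
Offset 7: leading byte 0xD1 = 11010001 → 2-byte char #3 = D1 BB.
Offset 9: leading byte 0xE3 = 11100011 → 3-byte char #4 = E3 83 94.
Offset 12: leading byte 0xF0 = 11110000 → 4-byte char #5 = F0 A8 94 B5.
Leading byte 0xF0 = 11110000 matches 11110xxx → 4-byte sequence.
Byte 1: 0xF0 = 11110000, payload 000 (3 bits).
Byte 2: 0xA8 = 10101000 (10xxxxxx ✓), payload 101000.
Byte 3: 0x94 = 10010100 (10xxxxxx ✓), payload 010100.
Byte 4: 0xB5 = 10110101 (10xxxxxx ✓), payload 110101.
Concatenate: 000101000010100110101 = 0x28535 (21 bits → U+28535).

U+28535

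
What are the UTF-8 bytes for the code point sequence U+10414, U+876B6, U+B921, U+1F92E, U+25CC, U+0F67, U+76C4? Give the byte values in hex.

U+10414: 4-byte form → F0 90 90 94.
U+876B6: 4-byte form → F2 87 9A B6.
U+B921: 3-byte form → EB A4 A1.
U+1F92E: 4-byte form → F0 9F A4 AE.
U+25CC: 3-byte form → E2 97 8C.
U+0F67: 3-byte form → E0 BD A7.
U+76C4: 3-byte form → E7 9B 84.
Concatenated (24 bytes): F0 90 90 94 F2 87 9A B6 EB A4 A1 F0 9F A4 AE E2 97 8C E0 BD A7 E7 9B 84.

F0 90 90 94 F2 87 9A B6 EB A4 A1 F0 9F A4 AE E2 97 8C E0 BD A7 E7 9B 84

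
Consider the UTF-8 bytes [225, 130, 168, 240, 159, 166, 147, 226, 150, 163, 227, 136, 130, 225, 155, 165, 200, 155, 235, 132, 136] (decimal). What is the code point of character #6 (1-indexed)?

Offset 0: leading byte 0xE1 = 11100001 → 3-byte char #1 = E1 82 A8.
Offset 3: leading byte 0xF0 = 11110000 → 4-byte char #2 = F0 9F A6 93.
Offset 7: leading byte 0xE2 = 11100010 → 3-byte char #3 = E2 96 A3.
Offset 10: leading byte 0xE3 = 11100011 → 3-byte char #4 = E3 88 82.
Offset 13: leading byte 0xE1 = 11100001 → 3-byte char #5 = E1 9B A5.
Offset 16: leading byte 0xC8 = 11001000 → 2-byte char #6 = C8 9B.
Leading byte 0xC8 = 11001000 matches 110xxxxx → 2-byte sequence.
Byte 1: 0xC8 = 11001000, payload 01000 (5 bits).
Byte 2: 0x9B = 10011011 (10xxxxxx ✓), payload 011011.
Concatenate: 01000011011 = 0x21B (11 bits → U+021B).

U+021B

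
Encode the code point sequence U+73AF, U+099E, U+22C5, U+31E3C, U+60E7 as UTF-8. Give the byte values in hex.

U+73AF: 3-byte form → E7 8E AF.
U+099E: 3-byte form → E0 A6 9E.
U+22C5: 3-byte form → E2 8B 85.
U+31E3C: 4-byte form → F0 B1 B8 BC.
U+60E7: 3-byte form → E6 83 A7.
Concatenated (16 bytes): E7 8E AF E0 A6 9E E2 8B 85 F0 B1 B8 BC E6 83 A7.

E7 8E AF E0 A6 9E E2 8B 85 F0 B1 B8 BC E6 83 A7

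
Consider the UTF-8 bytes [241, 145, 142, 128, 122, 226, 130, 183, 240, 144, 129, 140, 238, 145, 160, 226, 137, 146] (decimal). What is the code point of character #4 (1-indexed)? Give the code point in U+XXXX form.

U+1004C

Offset 0: leading byte 0xF1 = 11110001 → 4-byte char #1 = F1 91 8E 80.
Offset 4: leading byte 0x7A = 01111010 → 1-byte char #2 = 7A.
Offset 5: leading byte 0xE2 = 11100010 → 3-byte char #3 = E2 82 B7.
Offset 8: leading byte 0xF0 = 11110000 → 4-byte char #4 = F0 90 81 8C.
Leading byte 0xF0 = 11110000 matches 11110xxx → 4-byte sequence.
Byte 1: 0xF0 = 11110000, payload 000 (3 bits).
Byte 2: 0x90 = 10010000 (10xxxxxx ✓), payload 010000.
Byte 3: 0x81 = 10000001 (10xxxxxx ✓), payload 000001.
Byte 4: 0x8C = 10001100 (10xxxxxx ✓), payload 001100.
Concatenate: 000010000000001001100 = 0x1004C (21 bits → U+1004C).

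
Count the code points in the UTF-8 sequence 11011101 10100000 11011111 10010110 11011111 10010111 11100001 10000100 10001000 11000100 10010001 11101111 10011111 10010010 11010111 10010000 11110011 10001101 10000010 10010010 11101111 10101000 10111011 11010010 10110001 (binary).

Byte at offset 0: 0xDD = 11011101 → 2-byte char (#1). Advance 2.
Byte at offset 2: 0xDF = 11011111 → 2-byte char (#2). Advance 2.
Byte at offset 4: 0xDF = 11011111 → 2-byte char (#3). Advance 2.
Byte at offset 6: 0xE1 = 11100001 → 3-byte char (#4). Advance 3.
Byte at offset 9: 0xC4 = 11000100 → 2-byte char (#5). Advance 2.
Byte at offset 11: 0xEF = 11101111 → 3-byte char (#6). Advance 3.
Byte at offset 14: 0xD7 = 11010111 → 2-byte char (#7). Advance 2.
Byte at offset 16: 0xF3 = 11110011 → 4-byte char (#8). Advance 4.
Byte at offset 20: 0xEF = 11101111 → 3-byte char (#9). Advance 3.
Byte at offset 23: 0xD2 = 11010010 → 2-byte char (#10). Advance 2.
Reached end at offset 25 after 10 code points.

10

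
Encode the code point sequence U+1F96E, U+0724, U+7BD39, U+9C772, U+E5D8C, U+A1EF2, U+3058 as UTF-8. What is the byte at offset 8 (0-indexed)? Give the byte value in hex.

U+1F96E → 4-byte form F0 9F A5 AE at offsets 0–3.
U+0724 → 2-byte form DC A4 at offsets 4–5.
U+7BD39 → 4-byte form F1 BB B4 B9 at offsets 6–9.
Offset 8 falls in char 3's range; it's byte 3 of F1 BB B4 B9 = 0xB4.

0xB4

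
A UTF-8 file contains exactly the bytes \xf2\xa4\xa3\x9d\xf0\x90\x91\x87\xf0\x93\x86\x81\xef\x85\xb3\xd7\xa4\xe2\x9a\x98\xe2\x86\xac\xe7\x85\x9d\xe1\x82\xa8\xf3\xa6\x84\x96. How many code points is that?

Byte at offset 0: 0xF2 = 11110010 → 4-byte char (#1). Advance 4.
Byte at offset 4: 0xF0 = 11110000 → 4-byte char (#2). Advance 4.
Byte at offset 8: 0xF0 = 11110000 → 4-byte char (#3). Advance 4.
Byte at offset 12: 0xEF = 11101111 → 3-byte char (#4). Advance 3.
Byte at offset 15: 0xD7 = 11010111 → 2-byte char (#5). Advance 2.
Byte at offset 17: 0xE2 = 11100010 → 3-byte char (#6). Advance 3.
Byte at offset 20: 0xE2 = 11100010 → 3-byte char (#7). Advance 3.
Byte at offset 23: 0xE7 = 11100111 → 3-byte char (#8). Advance 3.
Byte at offset 26: 0xE1 = 11100001 → 3-byte char (#9). Advance 3.
Byte at offset 29: 0xF3 = 11110011 → 4-byte char (#10). Advance 4.
Reached end at offset 33 after 10 code points.

10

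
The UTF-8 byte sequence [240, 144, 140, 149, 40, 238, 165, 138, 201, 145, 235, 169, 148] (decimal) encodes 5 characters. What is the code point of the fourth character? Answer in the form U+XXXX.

U+0251

Offset 0: leading byte 0xF0 = 11110000 → 4-byte char #1 = F0 90 8C 95.
Offset 4: leading byte 0x28 = 00101000 → 1-byte char #2 = 28.
Offset 5: leading byte 0xEE = 11101110 → 3-byte char #3 = EE A5 8A.
Offset 8: leading byte 0xC9 = 11001001 → 2-byte char #4 = C9 91.
Leading byte 0xC9 = 11001001 matches 110xxxxx → 2-byte sequence.
Byte 1: 0xC9 = 11001001, payload 01001 (5 bits).
Byte 2: 0x91 = 10010001 (10xxxxxx ✓), payload 010001.
Concatenate: 01001010001 = 0x251 (11 bits → U+0251).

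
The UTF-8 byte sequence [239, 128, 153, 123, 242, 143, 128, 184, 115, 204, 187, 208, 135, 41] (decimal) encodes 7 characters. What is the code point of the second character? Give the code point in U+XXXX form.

Offset 0: leading byte 0xEF = 11101111 → 3-byte char #1 = EF 80 99.
Offset 3: leading byte 0x7B = 01111011 → 1-byte char #2 = 7B.
Leading byte 0x7B = 01111011 matches 0xxxxxxx → 1-byte sequence.
Byte 1: 0x7B = 01111011, payload 1111011 (7 bits).
Concatenate: 1111011 = 0x7B (7 bits → U+007B).

U+007B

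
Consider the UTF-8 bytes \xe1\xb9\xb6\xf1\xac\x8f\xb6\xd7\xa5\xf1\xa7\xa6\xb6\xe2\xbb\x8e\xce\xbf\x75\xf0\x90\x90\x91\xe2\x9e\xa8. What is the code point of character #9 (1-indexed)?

Offset 0: leading byte 0xE1 = 11100001 → 3-byte char #1 = E1 B9 B6.
Offset 3: leading byte 0xF1 = 11110001 → 4-byte char #2 = F1 AC 8F B6.
Offset 7: leading byte 0xD7 = 11010111 → 2-byte char #3 = D7 A5.
Offset 9: leading byte 0xF1 = 11110001 → 4-byte char #4 = F1 A7 A6 B6.
Offset 13: leading byte 0xE2 = 11100010 → 3-byte char #5 = E2 BB 8E.
Offset 16: leading byte 0xCE = 11001110 → 2-byte char #6 = CE BF.
Offset 18: leading byte 0x75 = 01110101 → 1-byte char #7 = 75.
Offset 19: leading byte 0xF0 = 11110000 → 4-byte char #8 = F0 90 90 91.
Offset 23: leading byte 0xE2 = 11100010 → 3-byte char #9 = E2 9E A8.
Leading byte 0xE2 = 11100010 matches 1110xxxx → 3-byte sequence.
Byte 1: 0xE2 = 11100010, payload 0010 (4 bits).
Byte 2: 0x9E = 10011110 (10xxxxxx ✓), payload 011110.
Byte 3: 0xA8 = 10101000 (10xxxxxx ✓), payload 101000.
Concatenate: 0010011110101000 = 0x27A8 (16 bits → U+27A8).

U+27A8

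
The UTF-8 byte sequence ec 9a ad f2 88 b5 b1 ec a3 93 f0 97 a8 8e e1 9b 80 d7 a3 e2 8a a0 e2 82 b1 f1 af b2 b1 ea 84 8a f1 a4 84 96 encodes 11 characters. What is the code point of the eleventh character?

Offset 0: leading byte 0xEC = 11101100 → 3-byte char #1 = EC 9A AD.
Offset 3: leading byte 0xF2 = 11110010 → 4-byte char #2 = F2 88 B5 B1.
Offset 7: leading byte 0xEC = 11101100 → 3-byte char #3 = EC A3 93.
Offset 10: leading byte 0xF0 = 11110000 → 4-byte char #4 = F0 97 A8 8E.
Offset 14: leading byte 0xE1 = 11100001 → 3-byte char #5 = E1 9B 80.
Offset 17: leading byte 0xD7 = 11010111 → 2-byte char #6 = D7 A3.
Offset 19: leading byte 0xE2 = 11100010 → 3-byte char #7 = E2 8A A0.
Offset 22: leading byte 0xE2 = 11100010 → 3-byte char #8 = E2 82 B1.
Offset 25: leading byte 0xF1 = 11110001 → 4-byte char #9 = F1 AF B2 B1.
Offset 29: leading byte 0xEA = 11101010 → 3-byte char #10 = EA 84 8A.
Offset 32: leading byte 0xF1 = 11110001 → 4-byte char #11 = F1 A4 84 96.
Leading byte 0xF1 = 11110001 matches 11110xxx → 4-byte sequence.
Byte 1: 0xF1 = 11110001, payload 001 (3 bits).
Byte 2: 0xA4 = 10100100 (10xxxxxx ✓), payload 100100.
Byte 3: 0x84 = 10000100 (10xxxxxx ✓), payload 000100.
Byte 4: 0x96 = 10010110 (10xxxxxx ✓), payload 010110.
Concatenate: 001100100000100010110 = 0x64116 (21 bits → U+64116).

U+64116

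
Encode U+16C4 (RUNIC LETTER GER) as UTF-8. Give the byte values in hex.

U+16C4 = 0x16C4 = 5828 decimal. In range U+0800–U+FFFF → 3-byte form: 1110xxxx 10xxxxxx 10xxxxxx.
Binary (16 bits): 0001011011000100.
Split 4+6+6: 0001 | 011011 | 000100.
Byte 1: 11100001 = 0xE1.
Byte 2: 10011011 = 0x9B.
Byte 3: 10000100 = 0x84.

E1 9B 84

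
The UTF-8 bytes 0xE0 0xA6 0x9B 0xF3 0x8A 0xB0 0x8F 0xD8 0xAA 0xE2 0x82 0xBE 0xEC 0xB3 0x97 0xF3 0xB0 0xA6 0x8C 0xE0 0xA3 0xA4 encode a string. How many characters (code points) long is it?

Byte at offset 0: 0xE0 = 11100000 → 3-byte char (#1). Advance 3.
Byte at offset 3: 0xF3 = 11110011 → 4-byte char (#2). Advance 4.
Byte at offset 7: 0xD8 = 11011000 → 2-byte char (#3). Advance 2.
Byte at offset 9: 0xE2 = 11100010 → 3-byte char (#4). Advance 3.
Byte at offset 12: 0xEC = 11101100 → 3-byte char (#5). Advance 3.
Byte at offset 15: 0xF3 = 11110011 → 4-byte char (#6). Advance 4.
Byte at offset 19: 0xE0 = 11100000 → 3-byte char (#7). Advance 3.
Reached end at offset 22 after 7 code points.

7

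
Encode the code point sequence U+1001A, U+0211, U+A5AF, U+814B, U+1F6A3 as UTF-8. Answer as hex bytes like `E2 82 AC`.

U+1001A: 4-byte form → F0 90 80 9A.
U+0211: 2-byte form → C8 91.
U+A5AF: 3-byte form → EA 96 AF.
U+814B: 3-byte form → E8 85 8B.
U+1F6A3: 4-byte form → F0 9F 9A A3.
Concatenated (16 bytes): F0 90 80 9A C8 91 EA 96 AF E8 85 8B F0 9F 9A A3.

F0 90 80 9A C8 91 EA 96 AF E8 85 8B F0 9F 9A A3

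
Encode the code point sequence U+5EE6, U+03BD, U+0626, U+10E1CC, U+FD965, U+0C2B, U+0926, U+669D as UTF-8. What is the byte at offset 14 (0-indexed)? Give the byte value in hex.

0xA5

U+5EE6 → 3-byte form E5 BB A6 at offsets 0–2.
U+03BD → 2-byte form CE BD at offsets 3–4.
U+0626 → 2-byte form D8 A6 at offsets 5–6.
U+10E1CC → 4-byte form F4 8E 87 8C at offsets 7–10.
U+FD965 → 4-byte form F3 BD A5 A5 at offsets 11–14.
Offset 14 falls in char 5's range; it's byte 4 of F3 BD A5 A5 = 0xA5.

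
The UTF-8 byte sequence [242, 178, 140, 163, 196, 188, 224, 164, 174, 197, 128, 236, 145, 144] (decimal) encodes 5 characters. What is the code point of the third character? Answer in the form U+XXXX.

U+092E

Offset 0: leading byte 0xF2 = 11110010 → 4-byte char #1 = F2 B2 8C A3.
Offset 4: leading byte 0xC4 = 11000100 → 2-byte char #2 = C4 BC.
Offset 6: leading byte 0xE0 = 11100000 → 3-byte char #3 = E0 A4 AE.
Leading byte 0xE0 = 11100000 matches 1110xxxx → 3-byte sequence.
Byte 1: 0xE0 = 11100000, payload 0000 (4 bits).
Byte 2: 0xA4 = 10100100 (10xxxxxx ✓), payload 100100.
Byte 3: 0xAE = 10101110 (10xxxxxx ✓), payload 101110.
Concatenate: 0000100100101110 = 0x92E (16 bits → U+092E).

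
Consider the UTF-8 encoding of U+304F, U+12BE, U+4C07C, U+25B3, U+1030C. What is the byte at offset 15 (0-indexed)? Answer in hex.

0x8C

U+304F → 3-byte form E3 81 8F at offsets 0–2.
U+12BE → 3-byte form E1 8A BE at offsets 3–5.
U+4C07C → 4-byte form F1 8C 81 BC at offsets 6–9.
U+25B3 → 3-byte form E2 96 B3 at offsets 10–12.
U+1030C → 4-byte form F0 90 8C 8C at offsets 13–16.
Offset 15 falls in char 5's range; it's byte 3 of F0 90 8C 8C = 0x8C.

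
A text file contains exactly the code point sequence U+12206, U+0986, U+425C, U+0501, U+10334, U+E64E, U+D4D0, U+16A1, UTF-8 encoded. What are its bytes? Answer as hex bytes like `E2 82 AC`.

U+12206: 4-byte form → F0 92 88 86.
U+0986: 3-byte form → E0 A6 86.
U+425C: 3-byte form → E4 89 9C.
U+0501: 2-byte form → D4 81.
U+10334: 4-byte form → F0 90 8C B4.
U+E64E: 3-byte form → EE 99 8E.
U+D4D0: 3-byte form → ED 93 90.
U+16A1: 3-byte form → E1 9A A1.
Concatenated (25 bytes): F0 92 88 86 E0 A6 86 E4 89 9C D4 81 F0 90 8C B4 EE 99 8E ED 93 90 E1 9A A1.

F0 92 88 86 E0 A6 86 E4 89 9C D4 81 F0 90 8C B4 EE 99 8E ED 93 90 E1 9A A1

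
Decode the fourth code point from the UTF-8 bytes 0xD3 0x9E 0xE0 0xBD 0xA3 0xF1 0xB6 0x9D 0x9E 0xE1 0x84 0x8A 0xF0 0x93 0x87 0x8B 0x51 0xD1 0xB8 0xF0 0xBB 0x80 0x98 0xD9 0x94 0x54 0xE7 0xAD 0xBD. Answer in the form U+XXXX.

U+110A

Offset 0: leading byte 0xD3 = 11010011 → 2-byte char #1 = D3 9E.
Offset 2: leading byte 0xE0 = 11100000 → 3-byte char #2 = E0 BD A3.
Offset 5: leading byte 0xF1 = 11110001 → 4-byte char #3 = F1 B6 9D 9E.
Offset 9: leading byte 0xE1 = 11100001 → 3-byte char #4 = E1 84 8A.
Leading byte 0xE1 = 11100001 matches 1110xxxx → 3-byte sequence.
Byte 1: 0xE1 = 11100001, payload 0001 (4 bits).
Byte 2: 0x84 = 10000100 (10xxxxxx ✓), payload 000100.
Byte 3: 0x8A = 10001010 (10xxxxxx ✓), payload 001010.
Concatenate: 0001000100001010 = 0x110A (16 bits → U+110A).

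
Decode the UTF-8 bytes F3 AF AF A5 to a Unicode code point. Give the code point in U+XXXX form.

Leading byte 0xF3 = 11110011 matches 11110xxx → 4-byte sequence.
Byte 1: 0xF3 = 11110011, payload 011 (3 bits).
Byte 2: 0xAF = 10101111 (10xxxxxx ✓), payload 101111.
Byte 3: 0xAF = 10101111 (10xxxxxx ✓), payload 101111.
Byte 4: 0xA5 = 10100101 (10xxxxxx ✓), payload 100101.
Concatenate: 011101111101111100101 = 0xEFBE5 (21 bits → U+EFBE5).

U+EFBE5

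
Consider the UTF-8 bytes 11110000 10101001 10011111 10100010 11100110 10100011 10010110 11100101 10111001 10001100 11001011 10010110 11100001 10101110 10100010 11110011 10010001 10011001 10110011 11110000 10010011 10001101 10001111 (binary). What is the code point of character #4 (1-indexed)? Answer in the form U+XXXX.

Offset 0: leading byte 0xF0 = 11110000 → 4-byte char #1 = F0 A9 9F A2.
Offset 4: leading byte 0xE6 = 11100110 → 3-byte char #2 = E6 A3 96.
Offset 7: leading byte 0xE5 = 11100101 → 3-byte char #3 = E5 B9 8C.
Offset 10: leading byte 0xCB = 11001011 → 2-byte char #4 = CB 96.
Leading byte 0xCB = 11001011 matches 110xxxxx → 2-byte sequence.
Byte 1: 0xCB = 11001011, payload 01011 (5 bits).
Byte 2: 0x96 = 10010110 (10xxxxxx ✓), payload 010110.
Concatenate: 01011010110 = 0x2D6 (11 bits → U+02D6).

U+02D6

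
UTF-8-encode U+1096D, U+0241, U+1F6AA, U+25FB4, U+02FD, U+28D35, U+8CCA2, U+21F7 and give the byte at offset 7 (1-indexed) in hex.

1-indexed offset 7 is 0-indexed offset 6.
U+1096D → 4-byte form F0 90 A5 AD at offsets 0–3.
U+0241 → 2-byte form C9 81 at offsets 4–5.
U+1F6AA → 4-byte form F0 9F 9A AA at offsets 6–9.
Offset 6 falls in char 3's range; it's byte 1 of F0 9F 9A AA = 0xF0.

0xF0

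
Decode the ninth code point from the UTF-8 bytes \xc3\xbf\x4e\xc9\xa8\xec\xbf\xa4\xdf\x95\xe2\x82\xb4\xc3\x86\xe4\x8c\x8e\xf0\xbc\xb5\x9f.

U+3CD5F

Offset 0: leading byte 0xC3 = 11000011 → 2-byte char #1 = C3 BF.
Offset 2: leading byte 0x4E = 01001110 → 1-byte char #2 = 4E.
Offset 3: leading byte 0xC9 = 11001001 → 2-byte char #3 = C9 A8.
Offset 5: leading byte 0xEC = 11101100 → 3-byte char #4 = EC BF A4.
Offset 8: leading byte 0xDF = 11011111 → 2-byte char #5 = DF 95.
Offset 10: leading byte 0xE2 = 11100010 → 3-byte char #6 = E2 82 B4.
Offset 13: leading byte 0xC3 = 11000011 → 2-byte char #7 = C3 86.
Offset 15: leading byte 0xE4 = 11100100 → 3-byte char #8 = E4 8C 8E.
Offset 18: leading byte 0xF0 = 11110000 → 4-byte char #9 = F0 BC B5 9F.
Leading byte 0xF0 = 11110000 matches 11110xxx → 4-byte sequence.
Byte 1: 0xF0 = 11110000, payload 000 (3 bits).
Byte 2: 0xBC = 10111100 (10xxxxxx ✓), payload 111100.
Byte 3: 0xB5 = 10110101 (10xxxxxx ✓), payload 110101.
Byte 4: 0x9F = 10011111 (10xxxxxx ✓), payload 011111.
Concatenate: 000111100110101011111 = 0x3CD5F (21 bits → U+3CD5F).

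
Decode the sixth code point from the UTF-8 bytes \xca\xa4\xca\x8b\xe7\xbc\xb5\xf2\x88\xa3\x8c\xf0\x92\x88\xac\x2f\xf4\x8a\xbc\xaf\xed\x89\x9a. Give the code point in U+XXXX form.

U+002F

Offset 0: leading byte 0xCA = 11001010 → 2-byte char #1 = CA A4.
Offset 2: leading byte 0xCA = 11001010 → 2-byte char #2 = CA 8B.
Offset 4: leading byte 0xE7 = 11100111 → 3-byte char #3 = E7 BC B5.
Offset 7: leading byte 0xF2 = 11110010 → 4-byte char #4 = F2 88 A3 8C.
Offset 11: leading byte 0xF0 = 11110000 → 4-byte char #5 = F0 92 88 AC.
Offset 15: leading byte 0x2F = 00101111 → 1-byte char #6 = 2F.
Leading byte 0x2F = 00101111 matches 0xxxxxxx → 1-byte sequence.
Byte 1: 0x2F = 00101111, payload 0101111 (7 bits).
Concatenate: 0101111 = 0x2F (7 bits → U+002F).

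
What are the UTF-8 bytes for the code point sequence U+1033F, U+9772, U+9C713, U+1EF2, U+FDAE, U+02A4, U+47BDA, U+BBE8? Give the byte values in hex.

U+1033F: 4-byte form → F0 90 8C BF.
U+9772: 3-byte form → E9 9D B2.
U+9C713: 4-byte form → F2 9C 9C 93.
U+1EF2: 3-byte form → E1 BB B2.
U+FDAE: 3-byte form → EF B6 AE.
U+02A4: 2-byte form → CA A4.
U+47BDA: 4-byte form → F1 87 AF 9A.
U+BBE8: 3-byte form → EB AF A8.
Concatenated (26 bytes): F0 90 8C BF E9 9D B2 F2 9C 9C 93 E1 BB B2 EF B6 AE CA A4 F1 87 AF 9A EB AF A8.

F0 90 8C BF E9 9D B2 F2 9C 9C 93 E1 BB B2 EF B6 AE CA A4 F1 87 AF 9A EB AF A8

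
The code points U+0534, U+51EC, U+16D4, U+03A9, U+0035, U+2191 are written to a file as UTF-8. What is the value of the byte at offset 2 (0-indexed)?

U+0534 → 2-byte form D4 B4 at offsets 0–1.
U+51EC → 3-byte form E5 87 AC at offsets 2–4.
Offset 2 falls in char 2's range; it's byte 1 of E5 87 AC = 0xE5.

0xE5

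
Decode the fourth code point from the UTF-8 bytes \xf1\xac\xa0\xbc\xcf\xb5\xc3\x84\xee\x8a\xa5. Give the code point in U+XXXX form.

Offset 0: leading byte 0xF1 = 11110001 → 4-byte char #1 = F1 AC A0 BC.
Offset 4: leading byte 0xCF = 11001111 → 2-byte char #2 = CF B5.
Offset 6: leading byte 0xC3 = 11000011 → 2-byte char #3 = C3 84.
Offset 8: leading byte 0xEE = 11101110 → 3-byte char #4 = EE 8A A5.
Leading byte 0xEE = 11101110 matches 1110xxxx → 3-byte sequence.
Byte 1: 0xEE = 11101110, payload 1110 (4 bits).
Byte 2: 0x8A = 10001010 (10xxxxxx ✓), payload 001010.
Byte 3: 0xA5 = 10100101 (10xxxxxx ✓), payload 100101.
Concatenate: 1110001010100101 = 0xE2A5 (16 bits → U+E2A5).

U+E2A5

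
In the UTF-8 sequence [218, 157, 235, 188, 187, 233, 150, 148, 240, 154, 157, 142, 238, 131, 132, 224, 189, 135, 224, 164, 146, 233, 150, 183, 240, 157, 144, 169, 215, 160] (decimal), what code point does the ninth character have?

U+1D429

Offset 0: leading byte 0xDA = 11011010 → 2-byte char #1 = DA 9D.
Offset 2: leading byte 0xEB = 11101011 → 3-byte char #2 = EB BC BB.
Offset 5: leading byte 0xE9 = 11101001 → 3-byte char #3 = E9 96 94.
Offset 8: leading byte 0xF0 = 11110000 → 4-byte char #4 = F0 9A 9D 8E.
Offset 12: leading byte 0xEE = 11101110 → 3-byte char #5 = EE 83 84.
Offset 15: leading byte 0xE0 = 11100000 → 3-byte char #6 = E0 BD 87.
Offset 18: leading byte 0xE0 = 11100000 → 3-byte char #7 = E0 A4 92.
Offset 21: leading byte 0xE9 = 11101001 → 3-byte char #8 = E9 96 B7.
Offset 24: leading byte 0xF0 = 11110000 → 4-byte char #9 = F0 9D 90 A9.
Leading byte 0xF0 = 11110000 matches 11110xxx → 4-byte sequence.
Byte 1: 0xF0 = 11110000, payload 000 (3 bits).
Byte 2: 0x9D = 10011101 (10xxxxxx ✓), payload 011101.
Byte 3: 0x90 = 10010000 (10xxxxxx ✓), payload 010000.
Byte 4: 0xA9 = 10101001 (10xxxxxx ✓), payload 101001.
Concatenate: 000011101010000101001 = 0x1D429 (21 bits → U+1D429).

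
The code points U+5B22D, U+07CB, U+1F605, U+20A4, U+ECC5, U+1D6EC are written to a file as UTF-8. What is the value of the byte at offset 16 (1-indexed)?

1-indexed offset 16 is 0-indexed offset 15.
U+5B22D → 4-byte form F1 9B 88 AD at offsets 0–3.
U+07CB → 2-byte form DF 8B at offsets 4–5.
U+1F605 → 4-byte form F0 9F 98 85 at offsets 6–9.
U+20A4 → 3-byte form E2 82 A4 at offsets 10–12.
U+ECC5 → 3-byte form EE B3 85 at offsets 13–15.
Offset 15 falls in char 5's range; it's byte 3 of EE B3 85 = 0x85.

0x85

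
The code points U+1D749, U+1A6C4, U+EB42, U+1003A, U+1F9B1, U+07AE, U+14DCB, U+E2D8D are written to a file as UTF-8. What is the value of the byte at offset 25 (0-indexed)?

U+1D749 → 4-byte form F0 9D 9D 89 at offsets 0–3.
U+1A6C4 → 4-byte form F0 9A 9B 84 at offsets 4–7.
U+EB42 → 3-byte form EE AD 82 at offsets 8–10.
U+1003A → 4-byte form F0 90 80 BA at offsets 11–14.
U+1F9B1 → 4-byte form F0 9F A6 B1 at offsets 15–18.
U+07AE → 2-byte form DE AE at offsets 19–20.
U+14DCB → 4-byte form F0 94 B7 8B at offsets 21–24.
U+E2D8D → 4-byte form F3 A2 B6 8D at offsets 25–28.
Offset 25 falls in char 8's range; it's byte 1 of F3 A2 B6 8D = 0xF3.

0xF3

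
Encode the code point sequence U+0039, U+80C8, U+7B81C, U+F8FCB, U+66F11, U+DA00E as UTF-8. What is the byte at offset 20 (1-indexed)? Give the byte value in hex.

0x8E

1-indexed offset 20 is 0-indexed offset 19.
U+0039 → 1-byte form 39 at offsets 0–0.
U+80C8 → 3-byte form E8 83 88 at offsets 1–3.
U+7B81C → 4-byte form F1 BB A0 9C at offsets 4–7.
U+F8FCB → 4-byte form F3 B8 BF 8B at offsets 8–11.
U+66F11 → 4-byte form F1 A6 BC 91 at offsets 12–15.
U+DA00E → 4-byte form F3 9A 80 8E at offsets 16–19.
Offset 19 falls in char 6's range; it's byte 4 of F3 9A 80 8E = 0x8E.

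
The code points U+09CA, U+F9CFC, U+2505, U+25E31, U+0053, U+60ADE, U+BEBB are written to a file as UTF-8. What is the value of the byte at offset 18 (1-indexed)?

1-indexed offset 18 is 0-indexed offset 17.
U+09CA → 3-byte form E0 A7 8A at offsets 0–2.
U+F9CFC → 4-byte form F3 B9 B3 BC at offsets 3–6.
U+2505 → 3-byte form E2 94 85 at offsets 7–9.
U+25E31 → 4-byte form F0 A5 B8 B1 at offsets 10–13.
U+0053 → 1-byte form 53 at offsets 14–14.
U+60ADE → 4-byte form F1 A0 AB 9E at offsets 15–18.
Offset 17 falls in char 6's range; it's byte 3 of F1 A0 AB 9E = 0xAB.

0xAB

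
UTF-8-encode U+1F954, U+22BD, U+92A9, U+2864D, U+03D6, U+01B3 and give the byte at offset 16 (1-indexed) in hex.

1-indexed offset 16 is 0-indexed offset 15.
U+1F954 → 4-byte form F0 9F A5 94 at offsets 0–3.
U+22BD → 3-byte form E2 8A BD at offsets 4–6.
U+92A9 → 3-byte form E9 8A A9 at offsets 7–9.
U+2864D → 4-byte form F0 A8 99 8D at offsets 10–13.
U+03D6 → 2-byte form CF 96 at offsets 14–15.
Offset 15 falls in char 5's range; it's byte 2 of CF 96 = 0x96.

0x96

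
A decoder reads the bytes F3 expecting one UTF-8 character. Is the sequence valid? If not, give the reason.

Leading byte 0xF3 = 11110011 → 4-byte form, but only 1 byte is present.

invalid (sequence truncated)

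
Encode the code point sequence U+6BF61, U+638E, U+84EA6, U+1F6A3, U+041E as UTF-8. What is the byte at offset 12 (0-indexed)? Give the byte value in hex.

0x9F

U+6BF61 → 4-byte form F1 AB BD A1 at offsets 0–3.
U+638E → 3-byte form E6 8E 8E at offsets 4–6.
U+84EA6 → 4-byte form F2 84 BA A6 at offsets 7–10.
U+1F6A3 → 4-byte form F0 9F 9A A3 at offsets 11–14.
Offset 12 falls in char 4's range; it's byte 2 of F0 9F 9A A3 = 0x9F.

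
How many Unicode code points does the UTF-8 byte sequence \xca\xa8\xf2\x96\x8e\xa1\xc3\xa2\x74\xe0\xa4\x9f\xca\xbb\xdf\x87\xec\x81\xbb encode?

Byte at offset 0: 0xCA = 11001010 → 2-byte char (#1). Advance 2.
Byte at offset 2: 0xF2 = 11110010 → 4-byte char (#2). Advance 4.
Byte at offset 6: 0xC3 = 11000011 → 2-byte char (#3). Advance 2.
Byte at offset 8: 0x74 = 01110100 → 1-byte char (#4). Advance 1.
Byte at offset 9: 0xE0 = 11100000 → 3-byte char (#5). Advance 3.
Byte at offset 12: 0xCA = 11001010 → 2-byte char (#6). Advance 2.
Byte at offset 14: 0xDF = 11011111 → 2-byte char (#7). Advance 2.
Byte at offset 16: 0xEC = 11101100 → 3-byte char (#8). Advance 3.
Reached end at offset 19 after 8 code points.

8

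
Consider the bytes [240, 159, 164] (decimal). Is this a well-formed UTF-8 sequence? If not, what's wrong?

invalid (sequence truncated)

Leading byte 0xF0 = 11110000 → 4-byte form, but only 3 bytes are present.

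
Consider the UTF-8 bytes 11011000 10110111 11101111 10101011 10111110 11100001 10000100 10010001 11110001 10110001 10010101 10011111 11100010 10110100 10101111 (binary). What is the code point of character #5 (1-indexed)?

U+2D2F

Offset 0: leading byte 0xD8 = 11011000 → 2-byte char #1 = D8 B7.
Offset 2: leading byte 0xEF = 11101111 → 3-byte char #2 = EF AB BE.
Offset 5: leading byte 0xE1 = 11100001 → 3-byte char #3 = E1 84 91.
Offset 8: leading byte 0xF1 = 11110001 → 4-byte char #4 = F1 B1 95 9F.
Offset 12: leading byte 0xE2 = 11100010 → 3-byte char #5 = E2 B4 AF.
Leading byte 0xE2 = 11100010 matches 1110xxxx → 3-byte sequence.
Byte 1: 0xE2 = 11100010, payload 0010 (4 bits).
Byte 2: 0xB4 = 10110100 (10xxxxxx ✓), payload 110100.
Byte 3: 0xAF = 10101111 (10xxxxxx ✓), payload 101111.
Concatenate: 0010110100101111 = 0x2D2F (16 bits → U+2D2F).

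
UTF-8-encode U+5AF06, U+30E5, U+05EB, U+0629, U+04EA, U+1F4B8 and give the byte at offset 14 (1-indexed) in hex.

1-indexed offset 14 is 0-indexed offset 13.
U+5AF06 → 4-byte form F1 9A BC 86 at offsets 0–3.
U+30E5 → 3-byte form E3 83 A5 at offsets 4–6.
U+05EB → 2-byte form D7 AB at offsets 7–8.
U+0629 → 2-byte form D8 A9 at offsets 9–10.
U+04EA → 2-byte form D3 AA at offsets 11–12.
U+1F4B8 → 4-byte form F0 9F 92 B8 at offsets 13–16.
Offset 13 falls in char 6's range; it's byte 1 of F0 9F 92 B8 = 0xF0.

0xF0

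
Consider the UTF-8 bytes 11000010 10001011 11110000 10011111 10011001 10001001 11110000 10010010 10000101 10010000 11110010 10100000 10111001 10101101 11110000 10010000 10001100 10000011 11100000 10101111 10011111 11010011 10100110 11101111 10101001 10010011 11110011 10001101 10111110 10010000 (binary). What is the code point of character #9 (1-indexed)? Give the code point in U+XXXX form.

Offset 0: leading byte 0xC2 = 11000010 → 2-byte char #1 = C2 8B.
Offset 2: leading byte 0xF0 = 11110000 → 4-byte char #2 = F0 9F 99 89.
Offset 6: leading byte 0xF0 = 11110000 → 4-byte char #3 = F0 92 85 90.
Offset 10: leading byte 0xF2 = 11110010 → 4-byte char #4 = F2 A0 B9 AD.
Offset 14: leading byte 0xF0 = 11110000 → 4-byte char #5 = F0 90 8C 83.
Offset 18: leading byte 0xE0 = 11100000 → 3-byte char #6 = E0 AF 9F.
Offset 21: leading byte 0xD3 = 11010011 → 2-byte char #7 = D3 A6.
Offset 23: leading byte 0xEF = 11101111 → 3-byte char #8 = EF A9 93.
Offset 26: leading byte 0xF3 = 11110011 → 4-byte char #9 = F3 8D BE 90.
Leading byte 0xF3 = 11110011 matches 11110xxx → 4-byte sequence.
Byte 1: 0xF3 = 11110011, payload 011 (3 bits).
Byte 2: 0x8D = 10001101 (10xxxxxx ✓), payload 001101.
Byte 3: 0xBE = 10111110 (10xxxxxx ✓), payload 111110.
Byte 4: 0x90 = 10010000 (10xxxxxx ✓), payload 010000.
Concatenate: 011001101111110010000 = 0xCDF90 (21 bits → U+CDF90).

U+CDF90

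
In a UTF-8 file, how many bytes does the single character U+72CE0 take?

4

U+72CE0 = 0x72CE0. UTF-8 uses 1 byte below 0x80, 2 below 0x800, 3 below 0x10000, 4 up to 0x10FFFF. 0x72CE0 is in U+10000–U+10FFFF → 4 bytes.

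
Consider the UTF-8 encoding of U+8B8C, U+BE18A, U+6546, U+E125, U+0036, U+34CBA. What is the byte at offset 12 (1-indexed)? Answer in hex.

1-indexed offset 12 is 0-indexed offset 11.
U+8B8C → 3-byte form E8 AE 8C at offsets 0–2.
U+BE18A → 4-byte form F2 BE 86 8A at offsets 3–6.
U+6546 → 3-byte form E6 95 86 at offsets 7–9.
U+E125 → 3-byte form EE 84 A5 at offsets 10–12.
Offset 11 falls in char 4's range; it's byte 2 of EE 84 A5 = 0x84.

0x84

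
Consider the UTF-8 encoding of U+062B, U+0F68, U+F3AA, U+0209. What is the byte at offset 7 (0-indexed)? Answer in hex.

0xAA

U+062B → 2-byte form D8 AB at offsets 0–1.
U+0F68 → 3-byte form E0 BD A8 at offsets 2–4.
U+F3AA → 3-byte form EF 8E AA at offsets 5–7.
Offset 7 falls in char 3's range; it's byte 3 of EF 8E AA = 0xAA.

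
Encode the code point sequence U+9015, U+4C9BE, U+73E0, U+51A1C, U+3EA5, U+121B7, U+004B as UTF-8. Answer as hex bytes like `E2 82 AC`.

U+9015: 3-byte form → E9 80 95.
U+4C9BE: 4-byte form → F1 8C A6 BE.
U+73E0: 3-byte form → E7 8F A0.
U+51A1C: 4-byte form → F1 91 A8 9C.
U+3EA5: 3-byte form → E3 BA A5.
U+121B7: 4-byte form → F0 92 86 B7.
U+004B: 1-byte form → 4B.
Concatenated (22 bytes): E9 80 95 F1 8C A6 BE E7 8F A0 F1 91 A8 9C E3 BA A5 F0 92 86 B7 4B.

E9 80 95 F1 8C A6 BE E7 8F A0 F1 91 A8 9C E3 BA A5 F0 92 86 B7 4B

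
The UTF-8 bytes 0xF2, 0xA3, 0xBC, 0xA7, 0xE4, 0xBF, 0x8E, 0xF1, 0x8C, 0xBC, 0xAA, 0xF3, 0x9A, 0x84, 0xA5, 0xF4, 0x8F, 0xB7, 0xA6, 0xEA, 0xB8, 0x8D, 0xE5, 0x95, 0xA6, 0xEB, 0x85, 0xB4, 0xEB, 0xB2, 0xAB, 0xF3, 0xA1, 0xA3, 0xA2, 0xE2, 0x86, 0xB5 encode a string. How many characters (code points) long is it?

Byte at offset 0: 0xF2 = 11110010 → 4-byte char (#1). Advance 4.
Byte at offset 4: 0xE4 = 11100100 → 3-byte char (#2). Advance 3.
Byte at offset 7: 0xF1 = 11110001 → 4-byte char (#3). Advance 4.
Byte at offset 11: 0xF3 = 11110011 → 4-byte char (#4). Advance 4.
Byte at offset 15: 0xF4 = 11110100 → 4-byte char (#5). Advance 4.
Byte at offset 19: 0xEA = 11101010 → 3-byte char (#6). Advance 3.
Byte at offset 22: 0xE5 = 11100101 → 3-byte char (#7). Advance 3.
Byte at offset 25: 0xEB = 11101011 → 3-byte char (#8). Advance 3.
Byte at offset 28: 0xEB = 11101011 → 3-byte char (#9). Advance 3.
Byte at offset 31: 0xF3 = 11110011 → 4-byte char (#10). Advance 4.
Byte at offset 35: 0xE2 = 11100010 → 3-byte char (#11). Advance 3.
Reached end at offset 38 after 11 code points.

11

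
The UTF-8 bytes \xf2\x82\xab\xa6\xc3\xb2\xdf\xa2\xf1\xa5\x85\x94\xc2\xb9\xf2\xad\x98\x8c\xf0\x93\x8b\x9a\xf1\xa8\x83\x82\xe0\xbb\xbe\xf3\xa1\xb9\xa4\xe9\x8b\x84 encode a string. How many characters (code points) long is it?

Byte at offset 0: 0xF2 = 11110010 → 4-byte char (#1). Advance 4.
Byte at offset 4: 0xC3 = 11000011 → 2-byte char (#2). Advance 2.
Byte at offset 6: 0xDF = 11011111 → 2-byte char (#3). Advance 2.
Byte at offset 8: 0xF1 = 11110001 → 4-byte char (#4). Advance 4.
Byte at offset 12: 0xC2 = 11000010 → 2-byte char (#5). Advance 2.
Byte at offset 14: 0xF2 = 11110010 → 4-byte char (#6). Advance 4.
Byte at offset 18: 0xF0 = 11110000 → 4-byte char (#7). Advance 4.
Byte at offset 22: 0xF1 = 11110001 → 4-byte char (#8). Advance 4.
Byte at offset 26: 0xE0 = 11100000 → 3-byte char (#9). Advance 3.
Byte at offset 29: 0xF3 = 11110011 → 4-byte char (#10). Advance 4.
Byte at offset 33: 0xE9 = 11101001 → 3-byte char (#11). Advance 3.
Reached end at offset 36 after 11 code points.

11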